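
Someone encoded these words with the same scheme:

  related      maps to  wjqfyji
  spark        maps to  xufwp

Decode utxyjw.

Compare letters: r→w is +5, e→j is +5, l→q is +5 — a constant shift. Each letter is shifted forward by 5 in the alphabet (a Caesar shift of +5).
Reversing it on utxyjw: u−5=p, t−5=o, x−5=s, y−5=t, j−5=e, w−5=r.

poster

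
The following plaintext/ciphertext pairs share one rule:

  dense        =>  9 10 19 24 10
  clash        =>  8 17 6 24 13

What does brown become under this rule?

Each letter is replaced by its alphabet position (a=1..z=26) + 5.
On brown: b=2→7, r=18→23, o=15→20, w=23→28, n=14→19.

7 23 20 28 19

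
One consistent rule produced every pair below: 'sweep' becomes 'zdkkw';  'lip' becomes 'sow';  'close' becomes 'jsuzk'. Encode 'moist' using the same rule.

tuoza

The shift depends on letter class: consonant s→z is +7, but vowel e→k is +6. The rule splits by letter class: vowels +6, consonants +7.
Applying it to moist: m(cons)+7=t, o(vowel)+6=u, i(vowel)+6=o, s(cons)+7=z, t(cons)+7=a.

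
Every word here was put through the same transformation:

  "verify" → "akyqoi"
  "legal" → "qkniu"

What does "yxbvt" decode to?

Each letter shifts forward by (position + 5), i.e. 5, 6, 7, … — the shift grows by one for each successive letter.
Reversing it on yxbvt: y−5=t, x−6=r, b−7=u, v−8=n, t−9=k.

trunk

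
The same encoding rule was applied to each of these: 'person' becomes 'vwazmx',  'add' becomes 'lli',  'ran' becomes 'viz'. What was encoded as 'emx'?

pew

The output letters match the input read backwards, each shifted +8: person reversed is nosrep. Read the word backwards and shift each letter +8.
Undoing it on emx: shift back: e−8=w, m−8=e, x−8=p → wep; then reverse → pew.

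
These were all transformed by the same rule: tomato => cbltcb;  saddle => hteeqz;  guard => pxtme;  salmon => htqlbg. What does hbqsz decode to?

solve

This is an affine cipher: with a=0,…,z=25, each position x becomes (21x+19) mod 26.
Undoing it on hbqsz: h(7)→5·(7−19)≡18=s; b(1)→5·(1−19)≡14=o; q(16)→5·(16−19)≡11=l; s(18)→5·(18−19)≡21=v; z(25)→5·(25−19)≡4=e (all mod 26).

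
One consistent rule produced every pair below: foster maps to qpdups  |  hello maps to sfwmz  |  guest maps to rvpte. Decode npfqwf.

couple

Shifts by position in foster: pos 0: f→q (+11), pos 1: o→p (+1), pos 2: s→d (+11), pos 3: t→u (+1) — repeating every 2. The shifts repeat in a cycle of length 2: positions 0,1,… shift by +11, +1, then the pattern repeats.
Reversing it on npfqwf: n−11=c, p−1=o, f−11=u, q−1=p, w−11=l, f−1=e.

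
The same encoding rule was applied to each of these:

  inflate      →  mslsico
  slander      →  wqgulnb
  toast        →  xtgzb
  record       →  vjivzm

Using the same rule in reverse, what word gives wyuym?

store

Each letter shifts forward by (position + 4), i.e. 4, 5, 6, … — the shift grows by one for each successive letter.
Decoding wyuym: w−4=s, y−5=t, u−6=o, y−7=r, m−8=e.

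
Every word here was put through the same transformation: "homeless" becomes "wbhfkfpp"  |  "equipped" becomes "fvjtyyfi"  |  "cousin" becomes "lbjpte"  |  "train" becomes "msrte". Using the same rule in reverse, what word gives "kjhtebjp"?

luminous

h(7)→w(22) and o(14)→b(1) fit y≡23x+17 (mod 26); the inverse of 23 mod 26 is 17. Treating letters as 0–25, the rule is x ↦ 23x + 17 (mod 26).
Decoding kjhtebjp: k(10)→17·(10−17)≡11=l; j(9)→17·(9−17)≡20=u; h(7)→17·(7−17)≡12=m; t(19)→17·(19−17)≡8=i; e(4)→17·(4−17)≡13=n; b(1)→17·(1−17)≡14=o; j(9)→17·(9−17)≡20=u; p(15)→17·(15−17)≡18=s (all mod 26).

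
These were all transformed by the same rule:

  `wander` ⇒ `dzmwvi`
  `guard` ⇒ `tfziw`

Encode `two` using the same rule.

gdl

Each pair mirrors across the alphabet (w↔d, a↔z, n↔m): positions sum to 25. Letters are reflected about the middle of the alphabet (position → 25−position): Atbash.
For two: t↔g, w↔d, o↔l.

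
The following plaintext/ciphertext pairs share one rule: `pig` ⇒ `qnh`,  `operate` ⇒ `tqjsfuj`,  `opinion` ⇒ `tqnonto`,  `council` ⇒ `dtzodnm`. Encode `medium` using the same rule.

njenzn

Vowels shift forward by 5 and consonants shift forward by 1.
On medium: m(cons)+1=n, e(vowel)+5=j, d(cons)+1=e, i(vowel)+5=n, u(vowel)+5=z, m(cons)+1=n.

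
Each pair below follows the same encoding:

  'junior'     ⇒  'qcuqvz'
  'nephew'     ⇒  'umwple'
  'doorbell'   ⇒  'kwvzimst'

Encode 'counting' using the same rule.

jwbvaquo

Shifts by position in junior: pos 0: j→q (+7), pos 1: u→c (+8), pos 2: n→u (+7), pos 3: i→q (+8) — repeating every 2. It's a Vigenère-style cipher with numeric key [7,8]: position i shifts by key[i mod 2].
Applying it to counting: c+7=j, o+8=w, u+7=b, n+8=v, t+7=a, i+8=q, n+7=u, g+8=o.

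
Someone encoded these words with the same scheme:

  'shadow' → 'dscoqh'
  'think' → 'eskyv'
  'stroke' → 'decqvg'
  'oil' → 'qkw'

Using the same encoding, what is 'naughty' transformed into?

ycwrsej

The shift depends on letter class: consonant s→d is +11, but vowel a→c is +2. The rule splits by letter class: vowels +2, consonants +11.
For naughty: n(cons)+11=y, a(vowel)+2=c, u(vowel)+2=w, g(cons)+11=r, h(cons)+11=s, t(cons)+11=e, y(cons)+11=j.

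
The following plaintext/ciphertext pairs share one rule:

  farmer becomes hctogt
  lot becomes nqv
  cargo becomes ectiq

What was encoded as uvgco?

Compare letters: f→h is +2, a→c is +2, r→t is +2 — a constant shift. It's a constant shift of +2 (ROT2).
Undoing it on uvgco: u−2=s, v−2=t, g−2=e, c−2=a, o−2=m.

steam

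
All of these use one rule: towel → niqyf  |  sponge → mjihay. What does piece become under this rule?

jcywy

Compare letters: t→n is +20, o→i is +20, w→q is +20 — a constant shift. This is a Caesar cipher with shift 20.
Applying it to piece: p+20=j, i+20=c, e+20=y, c+20=w, e+20=y.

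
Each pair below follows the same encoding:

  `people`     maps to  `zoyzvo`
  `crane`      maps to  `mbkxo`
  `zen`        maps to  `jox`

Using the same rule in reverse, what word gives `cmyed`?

scout

Compare letters: p→z is +10, e→o is +10, o→y is +10 — a constant shift. It's a constant shift of +10 (ROT10).
Reversing it on cmyed: c−10=s, m−10=c, y−10=o, e−10=u, d−10=t.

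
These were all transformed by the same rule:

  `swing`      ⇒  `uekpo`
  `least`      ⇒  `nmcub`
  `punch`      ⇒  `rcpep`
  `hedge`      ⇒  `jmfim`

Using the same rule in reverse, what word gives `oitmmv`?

Shifts by position in swing: pos 0: s→u (+2), pos 1: w→e (+8), pos 2: i→k (+2), pos 3: n→p (+2), pos 4: g→o (+8) — repeating every 3. It's a Vigenère-style cipher with numeric key [2,8,2]: position i shifts by key[i mod 3].
Decoding oitmmv: o−2=m, i−8=a, t−2=r, m−2=k, m−8=e, v−2=t.

market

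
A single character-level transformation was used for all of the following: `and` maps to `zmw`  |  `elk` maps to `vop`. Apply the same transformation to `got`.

tlg

Each pair mirrors across the alphabet (a↔z, n↔m, d↔w): positions sum to 25. Each letter is replaced by its mirror in the alphabet: a↔z, b↔y, c↔x, and so on (the Atbash cipher).
On got: g↔t, o↔l, t↔g.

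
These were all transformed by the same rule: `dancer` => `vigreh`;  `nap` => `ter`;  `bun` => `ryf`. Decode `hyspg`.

cloud

The word is reversed, then every letter is shifted forward by 4.
Reversing it on hyspg: shift back: h−4=d, y−4=u, s−4=o, p−4=l, g−4=c → duolc; then reverse → cloud.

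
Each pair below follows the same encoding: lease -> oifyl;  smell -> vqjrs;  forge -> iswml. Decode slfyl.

phase

Each letter shifts forward by (position + 3), i.e. 3, 4, 5, … — the shift grows by one for each successive letter.
Undoing it on slfyl: s−3=p, l−4=h, f−5=a, y−6=s, l−7=e.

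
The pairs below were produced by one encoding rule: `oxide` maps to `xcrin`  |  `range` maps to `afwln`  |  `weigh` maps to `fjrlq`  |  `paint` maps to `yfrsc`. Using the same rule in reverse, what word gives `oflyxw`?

factor

It's a Vigenère-style cipher with numeric key [9,5]: position i shifts by key[i mod 2].
Decoding oflyxw: o−9=f, f−5=a, l−9=c, y−5=t, x−9=o, w−5=r.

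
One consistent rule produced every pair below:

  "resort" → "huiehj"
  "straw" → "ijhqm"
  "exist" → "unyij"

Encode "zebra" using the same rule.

Compare letters: r→h is +16, e→u is +16, s→i is +16 — a constant shift. Every letter moves 16 places later in the alphabet, wrapping around z→a.
For zebra: z+16=p, e+16=u, b+16=r, r+16=h, a+16=q.

purhq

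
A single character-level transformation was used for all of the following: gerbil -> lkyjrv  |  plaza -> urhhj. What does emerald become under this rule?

In gerbil: g→l is +5, e→k is +6, r→y is +7, b→j is +8 — the shift increases by 1 each position. The shift increases by 1 at each position, starting from +5: 5, 6, 7, ….
Applying it to emerald: e+5=j, m+6=s, e+7=l, r+8=z, a+9=j, l+10=v, d+11=o.

jslzjvo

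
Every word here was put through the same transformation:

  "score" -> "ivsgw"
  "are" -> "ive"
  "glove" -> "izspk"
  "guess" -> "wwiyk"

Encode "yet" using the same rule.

xic

The output letters match the input read backwards, each shifted +4: score reversed is erocs. The word is reversed, then every letter is shifted forward by 4.
On yet: reverse → tey; then shift: t+4=x, e+4=i, y+4=c.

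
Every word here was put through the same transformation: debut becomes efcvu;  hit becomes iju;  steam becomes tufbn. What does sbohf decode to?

Every letter moves 1 place later in the alphabet, wrapping around z→a.
Reversing it on sbohf: s−1=r, b−1=a, o−1=n, h−1=g, f−1=e.

range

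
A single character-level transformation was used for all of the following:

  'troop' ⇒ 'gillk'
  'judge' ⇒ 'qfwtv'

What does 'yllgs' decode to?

booth

Each pair mirrors across the alphabet (t↔g, r↔i, o↔l): positions sum to 25. Letters are reflected about the middle of the alphabet (position → 25−position): Atbash.
Decoding yllgs: y↔b, l↔o, l↔o, g↔t, s↔h.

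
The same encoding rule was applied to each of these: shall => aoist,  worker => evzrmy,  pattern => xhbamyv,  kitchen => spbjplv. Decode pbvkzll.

hundred

Shifts by position in shall: pos 0: s→a (+8), pos 1: h→o (+7), pos 2: a→i (+8), pos 3: l→s (+7) — repeating every 2. A repeating key of period 2 is used — shifts +8, +7 over and over.
Decoding pbvkzll: p−8=h, b−7=u, v−8=n, k−7=d, z−8=r, l−7=e, l−8=d.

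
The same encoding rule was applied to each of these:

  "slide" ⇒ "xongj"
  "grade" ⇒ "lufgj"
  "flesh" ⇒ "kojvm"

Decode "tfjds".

ocean

The shifts repeat in a cycle of length 2: positions 0,1,… shift by +5, +3, then the pattern repeats.
Reversing it on tfjds: t−5=o, f−3=c, j−5=e, d−3=a, s−5=n.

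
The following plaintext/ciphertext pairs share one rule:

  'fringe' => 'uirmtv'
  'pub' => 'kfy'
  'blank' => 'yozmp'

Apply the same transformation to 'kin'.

prm

Each letter is replaced by its mirror in the alphabet: a↔z, b↔y, c↔x, and so on (the Atbash cipher).
On kin: k↔p, i↔r, n↔m.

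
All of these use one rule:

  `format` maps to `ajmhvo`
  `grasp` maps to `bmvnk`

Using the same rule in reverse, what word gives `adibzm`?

It's a constant shift of +21 (ROT21).
Reversing it on adibzm: a−21=f, d−21=i, i−21=n, b−21=g, z−21=e, m−21=r.

finger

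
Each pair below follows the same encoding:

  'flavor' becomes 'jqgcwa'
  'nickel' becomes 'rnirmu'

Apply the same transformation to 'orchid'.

In flavor: f→j is +4, l→q is +5, a→g is +6, v→c is +7 — the shift increases by 1 each position. Letter i (0-indexed) is shifted by i+4, so successive shifts are 4, 5, 6, ….
Applying it to orchid: o+4=s, r+5=w, c+6=i, h+7=o, i+8=q, d+9=m.

swioqm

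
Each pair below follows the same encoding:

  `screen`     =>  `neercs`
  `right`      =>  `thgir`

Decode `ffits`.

stiff

The output letters match the input read backwards: screen reversed is neercs. The word is simply reversed.
Decoding ffits: then reverse → stiff.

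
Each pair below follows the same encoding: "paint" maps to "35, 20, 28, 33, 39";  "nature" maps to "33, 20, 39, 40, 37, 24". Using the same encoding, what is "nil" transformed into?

33, 28, 31

Each letter is replaced by its alphabet position (a=1..z=26) + 19.
For nil: n=14→33, i=9→28, l=12→31.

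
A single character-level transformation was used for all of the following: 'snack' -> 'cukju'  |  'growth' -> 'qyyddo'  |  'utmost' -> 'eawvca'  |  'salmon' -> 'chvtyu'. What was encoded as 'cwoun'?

Shifts by position in snack: pos 0: s→c (+10), pos 1: n→u (+7), pos 2: a→k (+10), pos 3: c→j (+7) — repeating every 2. A repeating key of period 2 is used — shifts +10, +7 over and over.
Undoing it on cwoun: c−10=s, w−7=p, o−10=e, u−7=n, n−10=d.

spend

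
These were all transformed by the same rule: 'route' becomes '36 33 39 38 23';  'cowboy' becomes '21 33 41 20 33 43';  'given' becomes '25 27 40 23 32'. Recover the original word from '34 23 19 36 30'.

r is letter #18 and maps to 36: an offset of 18. Each letter is replaced by its alphabet position (a=1..z=26) + 18.
Reversing it on 34 23 19 36 30: 34→(34−18)÷1=16=p, 23→(23−18)÷1=5=e, 19→(19−18)÷1=1=a, 36→(36−18)÷1=18=r, 30→(30−18)÷1=12=l.

pearl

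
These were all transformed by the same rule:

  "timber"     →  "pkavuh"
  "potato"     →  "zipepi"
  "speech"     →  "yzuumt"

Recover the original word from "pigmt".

Each letter's alphabet position (a=0..z=25) is mapped through 17·x+4 mod 26 — an affine cipher.
Undoing it on pigmt: p(15)→23·(15−4)≡19=t; i(8)→23·(8−4)≡14=o; g(6)→23·(6−4)≡20=u; m(12)→23·(12−4)≡2=c; t(19)→23·(19−4)≡7=h (all mod 26).

touch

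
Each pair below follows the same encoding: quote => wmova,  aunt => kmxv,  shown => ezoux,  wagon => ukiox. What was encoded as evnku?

Treating letters as 0–25, the rule is x ↦ 17x + 10 (mod 26).
Decoding evnku: e(4)→23·(4−10)≡18=s; v(21)→23·(21−10)≡19=t; n(13)→23·(13−10)≡17=r; k(10)→23·(10−10)≡0=a; u(20)→23·(20−10)≡22=w (all mod 26).

straw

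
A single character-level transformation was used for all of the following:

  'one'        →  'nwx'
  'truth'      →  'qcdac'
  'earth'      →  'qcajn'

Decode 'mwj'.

The output letters match the input read backwards, each shifted +9: one reversed is eno. The word is reversed, then every letter is shifted forward by 9.
Reversing it on mwj: shift back: m−9=d, w−9=n, j−9=a → dna; then reverse → and.

and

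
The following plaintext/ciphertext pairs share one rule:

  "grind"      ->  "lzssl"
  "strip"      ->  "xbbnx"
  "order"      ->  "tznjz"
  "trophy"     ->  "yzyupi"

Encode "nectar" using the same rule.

smmyib

Shifts by position in grind: pos 0: g→l (+5), pos 1: r→z (+8), pos 2: i→s (+10), pos 3: n→s (+5), pos 4: d→l (+8) — repeating every 3. The shifts repeat in a cycle of length 3: positions 0,1,… shift by +5, +8, +10, then the pattern repeats.
For nectar: n+5=s, e+8=m, c+10=m, t+5=y, a+8=i, r+10=b.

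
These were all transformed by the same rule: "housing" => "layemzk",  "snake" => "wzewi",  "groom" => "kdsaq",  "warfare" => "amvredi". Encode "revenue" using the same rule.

vqzqrgi

A repeating key of period 2 is used — shifts +4, +12 over and over.
On revenue: r+4=v, e+12=q, v+4=z, e+12=q, n+4=r, u+12=g, e+4=i.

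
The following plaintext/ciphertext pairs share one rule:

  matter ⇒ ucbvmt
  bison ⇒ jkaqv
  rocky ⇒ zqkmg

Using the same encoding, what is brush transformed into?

jtcup

Shifts by position in matter: pos 0: m→u (+8), pos 1: a→c (+2), pos 2: t→b (+8), pos 3: t→v (+2) — repeating every 2. A repeating key of period 2 is used — shifts +8, +2 over and over.
Applying it to brush: b+8=j, r+2=t, u+8=c, s+2=u, h+8=p.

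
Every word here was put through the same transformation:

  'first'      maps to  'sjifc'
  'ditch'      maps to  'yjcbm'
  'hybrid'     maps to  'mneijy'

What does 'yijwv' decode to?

drive

Treating letters as 0–25, the rule is x ↦ 23x + 7 (mod 26).
Undoing it on yijwv: y(24)→17·(24−7)≡3=d; i(8)→17·(8−7)≡17=r; j(9)→17·(9−7)≡8=i; w(22)→17·(22−7)≡21=v; v(21)→17·(21−7)≡4=e (all mod 26).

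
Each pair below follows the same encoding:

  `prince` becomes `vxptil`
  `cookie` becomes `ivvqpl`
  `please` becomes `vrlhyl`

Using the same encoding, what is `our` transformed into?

vbx

The shift depends on letter class: consonant p→v is +6, but vowel i→p is +7. Vowels shift forward by 7 and consonants shift forward by 6.
On our: o(vowel)+7=v, u(vowel)+7=b, r(cons)+6=x.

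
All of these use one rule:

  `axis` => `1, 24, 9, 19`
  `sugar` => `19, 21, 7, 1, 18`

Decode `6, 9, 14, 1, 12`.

final

a is letter #1 and maps to 1: an offset of 0. Letters become their 1-indexed alphabet positions: a=1 … z=26.
Reversing it on 6, 9, 14, 1, 12: 6=f, 9=i, 14=n, 1=a, 12=l.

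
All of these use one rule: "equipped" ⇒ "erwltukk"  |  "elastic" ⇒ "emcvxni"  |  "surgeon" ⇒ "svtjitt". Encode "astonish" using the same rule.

atvrrnyo

In equipped: e→e is +0, q→r is +1, u→w is +2, i→l is +3 — the shift increases by 1 each position. Letter i (0-indexed) is shifted by i+0, so successive shifts are 0, 1, 2, ….
On astonish: a+0=a, s+1=t, t+2=v, o+3=r, n+4=r, i+5=n, s+6=y, h+7=o.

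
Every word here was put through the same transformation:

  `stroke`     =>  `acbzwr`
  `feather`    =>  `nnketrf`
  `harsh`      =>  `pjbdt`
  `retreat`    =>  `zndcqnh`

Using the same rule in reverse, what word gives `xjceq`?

paste

In stroke: s→a is +8, t→c is +9, r→b is +10, o→z is +11 — the shift increases by 1 each position. Each letter shifts forward by (position + 8), i.e. 8, 9, 10, … — the shift grows by one for each successive letter.
Reversing it on xjceq: x−8=p, j−9=a, c−10=s, e−11=t, q−12=e.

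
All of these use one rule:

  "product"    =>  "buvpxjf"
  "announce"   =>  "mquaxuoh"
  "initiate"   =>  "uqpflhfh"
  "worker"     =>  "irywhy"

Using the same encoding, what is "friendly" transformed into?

rupqqkxb

Shifts by position in product: pos 0: p→b (+12), pos 1: r→u (+3), pos 2: o→v (+7), pos 3: d→p (+12), pos 4: u→x (+3), pos 5: c→j (+7) — repeating every 3. The shifts repeat in a cycle of length 3: positions 0,1,… shift by +12, +3, +7, then the pattern repeats.
For friendly: f+12=r, r+3=u, i+7=p, e+12=q, n+3=q, d+7=k, l+12=x, y+3=b.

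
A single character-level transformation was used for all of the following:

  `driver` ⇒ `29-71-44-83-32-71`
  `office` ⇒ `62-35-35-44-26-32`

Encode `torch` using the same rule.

d(#4)→29 and r(#18)→71: differences scale by 3, so n = 3·pos + 17. The formula is n = 3×(alphabet index, a=1) + 17.
For torch: t=20→77, o=15→62, r=18→71, c=3→26, h=8→41.

77-62-71-26-41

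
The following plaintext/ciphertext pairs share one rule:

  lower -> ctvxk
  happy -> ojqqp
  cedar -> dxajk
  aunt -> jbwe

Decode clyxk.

l(11)→c(2) and o(14)→t(19) fit y≡23x+9 (mod 26); the inverse of 23 mod 26 is 17. Each letter's alphabet position (a=0..z=25) is mapped through 23·x+9 mod 26 — an affine cipher.
Decoding clyxk: c(2)→17·(2−9)≡11=l; l(11)→17·(11−9)≡8=i; y(24)→17·(24−9)≡21=v; x(23)→17·(23−9)≡4=e; k(10)→17·(10−9)≡17=r (all mod 26).

liver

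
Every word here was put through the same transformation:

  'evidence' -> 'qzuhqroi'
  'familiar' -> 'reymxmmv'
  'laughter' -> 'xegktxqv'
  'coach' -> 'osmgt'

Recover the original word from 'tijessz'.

Shifts by position in evidence: pos 0: e→q (+12), pos 1: v→z (+4), pos 2: i→u (+12), pos 3: d→h (+4) — repeating every 2. A repeating key of period 2 is used — shifts +12, +4 over and over.
Undoing it on tijessz: t−12=h, i−4=e, j−12=x, e−4=a, s−12=g, s−4=o, z−12=n.

hexagon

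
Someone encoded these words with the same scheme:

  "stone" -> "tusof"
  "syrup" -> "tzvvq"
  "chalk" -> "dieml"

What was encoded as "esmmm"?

It's a Vigenère-style cipher with numeric key [1,1,4]: position i shifts by key[i mod 3].
Undoing it on esmmm: e−1=d, s−1=r, m−4=i, m−1=l, m−1=l.

drill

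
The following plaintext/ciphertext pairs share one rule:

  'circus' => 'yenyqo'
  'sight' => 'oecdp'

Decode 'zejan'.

diner

This is a Caesar cipher with shift 22.
Decoding zejan: z−22=d, e−22=i, j−22=n, a−22=e, n−22=r.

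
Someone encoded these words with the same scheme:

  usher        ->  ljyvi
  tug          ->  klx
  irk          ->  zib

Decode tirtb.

Compare letters: u→l is +17, s→j is +17, h→y is +17 — a constant shift. Every letter moves 17 places later in the alphabet, wrapping around z→a.
Decoding tirtb: t−17=c, i−17=r, r−17=a, t−17=c, b−17=k.

crack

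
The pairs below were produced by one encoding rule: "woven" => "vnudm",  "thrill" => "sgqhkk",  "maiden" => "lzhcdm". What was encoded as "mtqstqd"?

nurture

Compare letters: w→v is +25, o→n is +25, v→u is +25 — a constant shift. This is a Caesar cipher with shift 25.
Undoing it on mtqstqd: m−25=n, t−25=u, q−25=r, s−25=t, t−25=u, q−25=r, d−25=e.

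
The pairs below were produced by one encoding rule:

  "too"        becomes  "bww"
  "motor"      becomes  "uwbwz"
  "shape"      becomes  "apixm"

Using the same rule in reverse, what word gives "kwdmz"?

cover

Compare letters: t→b is +8, o→w is +8, o→w is +8 — a constant shift. Every letter moves 8 places later in the alphabet, wrapping around z→a.
Reversing it on kwdmz: k−8=c, w−8=o, d−8=v, m−8=e, z−8=r.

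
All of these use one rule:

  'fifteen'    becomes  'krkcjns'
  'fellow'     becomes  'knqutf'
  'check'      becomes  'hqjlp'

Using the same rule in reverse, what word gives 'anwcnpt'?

Shifts by position in fifteen: pos 0: f→k (+5), pos 1: i→r (+9), pos 2: f→k (+5), pos 3: t→c (+9) — repeating every 2. The shifts repeat in a cycle of length 2: positions 0,1,… shift by +5, +9, then the pattern repeats.
Undoing it on anwcnpt: a−5=v, n−9=e, w−5=r, c−9=t, n−5=i, p−9=g, t−5=o.

vertigo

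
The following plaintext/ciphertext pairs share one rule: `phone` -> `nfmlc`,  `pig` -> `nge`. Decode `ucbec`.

wedge

Compare letters: p→n is +24, h→f is +24, o→m is +24 — a constant shift. It's a constant shift of +24 (ROT24).
Undoing it on ucbec: u−24=w, c−24=e, b−24=d, e−24=g, c−24=e.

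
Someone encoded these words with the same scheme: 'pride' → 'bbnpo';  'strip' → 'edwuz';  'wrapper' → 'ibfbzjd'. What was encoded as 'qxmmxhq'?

enhance

The shifts repeat in a cycle of length 3: positions 0,1,… shift by +12, +10, +5, then the pattern repeats.
Decoding qxmmxhq: q−12=e, x−10=n, m−5=h, m−12=a, x−10=n, h−5=c, q−12=e.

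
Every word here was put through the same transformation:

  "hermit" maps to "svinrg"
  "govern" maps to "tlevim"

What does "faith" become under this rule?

uzrgs

Each pair mirrors across the alphabet (h↔s, e↔v, r↔i): positions sum to 25. Letters are reflected about the middle of the alphabet (position → 25−position): Atbash.
On faith: f↔u, a↔z, i↔r, t↔g, h↔s.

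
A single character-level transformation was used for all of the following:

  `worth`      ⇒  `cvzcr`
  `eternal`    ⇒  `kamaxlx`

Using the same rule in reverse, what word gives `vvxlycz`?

Letter i (0-indexed) is shifted by i+6, so successive shifts are 6, 7, 8, ….
Decoding vvxlycz: v−6=p, v−7=o, x−8=p, l−9=c, y−10=o, c−11=r, z−12=n.

popcorn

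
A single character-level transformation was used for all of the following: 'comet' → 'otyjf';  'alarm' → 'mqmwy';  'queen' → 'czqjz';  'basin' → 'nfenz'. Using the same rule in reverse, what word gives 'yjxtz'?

The shifts repeat in a cycle of length 2: positions 0,1,… shift by +12, +5, then the pattern repeats.
Decoding yjxtz: y−12=m, j−5=e, x−12=l, t−5=o, z−12=n.

melon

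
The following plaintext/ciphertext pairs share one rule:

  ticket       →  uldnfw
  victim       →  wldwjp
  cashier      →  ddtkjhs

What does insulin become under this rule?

jqtxmlo

Shifts by position in ticket: pos 0: t→u (+1), pos 1: i→l (+3), pos 2: c→d (+1), pos 3: k→n (+3) — repeating every 2. The shifts repeat in a cycle of length 2: positions 0,1,… shift by +1, +3, then the pattern repeats.
Applying it to insulin: i+1=j, n+3=q, s+1=t, u+3=x, l+1=m, i+3=l, n+1=o.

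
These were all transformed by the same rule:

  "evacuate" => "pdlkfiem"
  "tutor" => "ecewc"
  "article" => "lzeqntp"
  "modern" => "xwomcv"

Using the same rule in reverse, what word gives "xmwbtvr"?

melting

The shifts repeat in a cycle of length 2: positions 0,1,… shift by +11, +8, then the pattern repeats.
Undoing it on xmwbtvr: x−11=m, m−8=e, w−11=l, b−8=t, t−11=i, v−8=n, r−11=g.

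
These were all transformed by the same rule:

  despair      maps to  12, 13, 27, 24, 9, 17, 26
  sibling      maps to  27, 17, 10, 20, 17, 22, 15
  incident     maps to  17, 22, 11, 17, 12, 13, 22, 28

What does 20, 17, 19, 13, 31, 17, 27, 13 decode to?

likewise

d is letter #4 and maps to 12: an offset of 8. Letters become their 1-based position plus 8 (so a→9, b→10, …).
Undoing it on 20, 17, 19, 13, 31, 17, 27, 13: 20→(20−8)÷1=12=l, 17→(17−8)÷1=9=i, 19→(19−8)÷1=11=k, 13→(13−8)÷1=5=e, 31→(31−8)÷1=23=w, 17→(17−8)÷1=9=i, 27→(27−8)÷1=19=s, 13→(13−8)÷1=5=e.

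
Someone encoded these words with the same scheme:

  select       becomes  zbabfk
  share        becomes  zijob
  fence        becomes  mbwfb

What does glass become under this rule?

s(18)→z(25) and e(4)→b(1) fit y≡11x+9 (mod 26); the inverse of 11 mod 26 is 19. This is an affine cipher: with a=0,…,z=25, each position x becomes (11x+9) mod 26.
Applying it to glass: g(6)→11·6+9≡23=x; l(11)→11·11+9≡0=a; a(0)→11·0+9≡9=j; s(18)→11·18+9≡25=z; s(18)→11·18+9≡25=z (all mod 26).

xajzz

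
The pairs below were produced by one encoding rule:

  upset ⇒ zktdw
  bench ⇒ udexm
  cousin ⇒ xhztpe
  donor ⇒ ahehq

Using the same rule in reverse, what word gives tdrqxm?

u(20)→z(25) and p(15)→k(10) fit y≡3x+17 (mod 26); the inverse of 3 mod 26 is 9. This is an affine cipher: with a=0,…,z=25, each position x becomes (3x+17) mod 26.
Undoing it on tdrqxm: t(19)→9·(19−17)≡18=s; d(3)→9·(3−17)≡4=e; r(17)→9·(17−17)≡0=a; q(16)→9·(16−17)≡17=r; x(23)→9·(23−17)≡2=c; m(12)→9·(12−17)≡7=h (all mod 26).

search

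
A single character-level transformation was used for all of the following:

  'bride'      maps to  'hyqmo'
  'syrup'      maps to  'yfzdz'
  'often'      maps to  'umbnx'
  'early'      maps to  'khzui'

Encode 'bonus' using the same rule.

In bride: b→h is +6, r→y is +7, i→q is +8, d→m is +9 — the shift increases by 1 each position. Letter i (0-indexed) is shifted by i+6, so successive shifts are 6, 7, 8, ….
For bonus: b+6=h, o+7=v, n+8=v, u+9=d, s+10=c.

hvvdc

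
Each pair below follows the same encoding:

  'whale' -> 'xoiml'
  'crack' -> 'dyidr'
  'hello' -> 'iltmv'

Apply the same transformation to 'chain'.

Shifts by position in whale: pos 0: w→x (+1), pos 1: h→o (+7), pos 2: a→i (+8), pos 3: l→m (+1), pos 4: e→l (+7) — repeating every 3. A repeating key of period 3 is used — shifts +1, +7, +8 over and over.
On chain: c+1=d, h+7=o, a+8=i, i+1=j, n+7=u.

doiju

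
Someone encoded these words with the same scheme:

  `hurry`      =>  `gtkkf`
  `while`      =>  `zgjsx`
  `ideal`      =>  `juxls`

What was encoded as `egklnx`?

Treating letters as 0–25, the rule is x ↦ 3x + 11 (mod 26).
Undoing it on egklnx: e(4)→9·(4−11)≡15=p; g(6)→9·(6−11)≡7=h; k(10)→9·(10−11)≡17=r; l(11)→9·(11−11)≡0=a; n(13)→9·(13−11)≡18=s; x(23)→9·(23−11)≡4=e (all mod 26).

phrase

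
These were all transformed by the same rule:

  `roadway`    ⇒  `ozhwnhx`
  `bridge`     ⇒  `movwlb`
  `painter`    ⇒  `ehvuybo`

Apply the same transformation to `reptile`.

This is an affine cipher: with a=0,…,z=25, each position x becomes (5x+7) mod 26.
Applying it to reptile: r(17)→5·17+7≡14=o; e(4)→5·4+7≡1=b; p(15)→5·15+7≡4=e; t(19)→5·19+7≡24=y; i(8)→5·8+7≡21=v; l(11)→5·11+7≡10=k; e(4)→5·4+7≡1=b (all mod 26).

obeyvkb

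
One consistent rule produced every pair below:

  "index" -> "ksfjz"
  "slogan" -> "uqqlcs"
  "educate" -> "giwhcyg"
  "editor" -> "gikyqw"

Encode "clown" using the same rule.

Shifts by position in index: pos 0: i→k (+2), pos 1: n→s (+5), pos 2: d→f (+2), pos 3: e→j (+5) — repeating every 2. It's a Vigenère-style cipher with numeric key [2,5]: position i shifts by key[i mod 2].
On clown: c+2=e, l+5=q, o+2=q, w+5=b, n+2=p.

eqqbp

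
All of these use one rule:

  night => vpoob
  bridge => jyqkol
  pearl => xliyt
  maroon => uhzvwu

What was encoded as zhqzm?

raise

Shifts by position in night: pos 0: n→v (+8), pos 1: i→p (+7), pos 2: g→o (+8), pos 3: h→o (+7) — repeating every 2. It's a Vigenère-style cipher with numeric key [8,7]: position i shifts by key[i mod 2].
Undoing it on zhqzm: z−8=r, h−7=a, q−8=i, z−7=s, m−8=e.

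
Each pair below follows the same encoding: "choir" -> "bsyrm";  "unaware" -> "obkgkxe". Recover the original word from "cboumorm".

The output letters match the input read backwards, each shifted +10: choir reversed is riohc. Read the word backwards and shift each letter +10.
Undoing it on cboumorm: shift back: c−10=s, b−10=r, o−10=e, u−10=k, m−10=c, o−10=e, r−10=h, m−10=c → srekcehc; then reverse → checkers.

checkers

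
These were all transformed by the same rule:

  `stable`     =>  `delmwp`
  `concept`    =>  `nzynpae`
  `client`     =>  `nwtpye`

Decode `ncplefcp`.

Compare letters: s→d is +11, t→e is +11, a→l is +11 — a constant shift. It's a constant shift of +11 (ROT11).
Reversing it on ncplefcp: n−11=c, c−11=r, p−11=e, l−11=a, e−11=t, f−11=u, c−11=r, p−11=e.

creature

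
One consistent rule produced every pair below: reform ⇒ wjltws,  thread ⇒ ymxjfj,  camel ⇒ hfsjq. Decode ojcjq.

It's a Vigenère-style cipher with numeric key [5,5,6]: position i shifts by key[i mod 3].
Undoing it on ojcjq: o−5=j, j−5=e, c−6=w, j−5=e, q−5=l.

jewel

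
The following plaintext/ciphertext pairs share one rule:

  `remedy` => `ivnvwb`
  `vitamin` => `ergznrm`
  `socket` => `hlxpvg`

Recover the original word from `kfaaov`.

This is the alphabet-reversal cipher (Atbash): a becomes z, b becomes y, etc.
Decoding kfaaov: k↔p, f↔u, a↔z, a↔z, o↔l, v↔e.

puzzle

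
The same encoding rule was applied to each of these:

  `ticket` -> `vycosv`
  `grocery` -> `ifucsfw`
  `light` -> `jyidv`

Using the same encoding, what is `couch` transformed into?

t(19)→v(21) and i(8)→y(24) fit y≡21x+12 (mod 26); the inverse of 21 mod 26 is 5. This is an affine cipher: with a=0,…,z=25, each position x becomes (21x+12) mod 26.
Applying it to couch: c(2)→21·2+12≡2=c; o(14)→21·14+12≡20=u; u(20)→21·20+12≡16=q; c(2)→21·2+12≡2=c; h(7)→21·7+12≡3=d (all mod 26).

cuqcd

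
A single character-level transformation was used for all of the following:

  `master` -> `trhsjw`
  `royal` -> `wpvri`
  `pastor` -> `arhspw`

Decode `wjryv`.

This is an affine cipher: with a=0,…,z=25, each position x becomes (11x+17) mod 26.
Undoing it on wjryv: w(22)→19·(22−17)≡17=r; j(9)→19·(9−17)≡4=e; r(17)→19·(17−17)≡0=a; y(24)→19·(24−17)≡3=d; v(21)→19·(21−17)≡24=y (all mod 26).

ready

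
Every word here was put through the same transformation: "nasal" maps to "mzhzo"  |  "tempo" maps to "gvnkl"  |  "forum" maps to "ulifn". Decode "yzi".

Each pair mirrors across the alphabet (n↔m, a↔z, s↔h): positions sum to 25. Each letter is replaced by its mirror in the alphabet: a↔z, b↔y, c↔x, and so on (the Atbash cipher).
Decoding yzi: y↔b, z↔a, i↔r.

bar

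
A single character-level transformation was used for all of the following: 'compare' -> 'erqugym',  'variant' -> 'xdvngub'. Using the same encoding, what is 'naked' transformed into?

In compare: c→e is +2, o→r is +3, m→q is +4, p→u is +5 — the shift increases by 1 each position. The shift increases by 1 at each position, starting from +2: 2, 3, 4, ….
On naked: n+2=p, a+3=d, k+4=o, e+5=j, d+6=j.

pdojj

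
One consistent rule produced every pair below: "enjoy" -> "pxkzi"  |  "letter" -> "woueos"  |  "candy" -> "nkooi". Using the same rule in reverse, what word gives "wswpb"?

Shifts by position in enjoy: pos 0: e→p (+11), pos 1: n→x (+10), pos 2: j→k (+1), pos 3: o→z (+11), pos 4: y→i (+10) — repeating every 3. It's a Vigenère-style cipher with numeric key [11,10,1]: position i shifts by key[i mod 3].
Undoing it on wswpb: w−11=l, s−10=i, w−1=v, p−11=e, b−10=r.

liver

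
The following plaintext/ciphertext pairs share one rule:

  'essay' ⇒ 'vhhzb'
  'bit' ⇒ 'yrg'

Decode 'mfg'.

Each letter is replaced by its mirror in the alphabet: a↔z, b↔y, c↔x, and so on (the Atbash cipher).
Reversing it on mfg: m↔n, f↔u, g↔t.

nut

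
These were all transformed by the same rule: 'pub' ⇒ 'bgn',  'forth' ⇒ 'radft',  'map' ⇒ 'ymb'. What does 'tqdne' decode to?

Compare letters: p→b is +12, u→g is +12, b→n is +12 — a constant shift. It's a constant shift of +12 (ROT12).
Reversing it on tqdne: t−12=h, q−12=e, d−12=r, n−12=b, e−12=s.

herbs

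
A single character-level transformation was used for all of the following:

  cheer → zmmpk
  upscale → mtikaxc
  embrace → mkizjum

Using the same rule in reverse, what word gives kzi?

The output letters match the input read backwards, each shifted +8: cheer reversed is reehc. Two steps: reverse the string, then apply a Caesar shift of +8.
Decoding kzi: shift back: k−8=c, z−8=r, i−8=a → cra; then reverse → arc.

arc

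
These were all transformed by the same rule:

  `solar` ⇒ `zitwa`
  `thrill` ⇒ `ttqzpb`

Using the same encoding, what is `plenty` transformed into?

The output letters match the input read backwards, each shifted +8: solar reversed is ralos. Two steps: reverse the string, then apply a Caesar shift of +8.
Applying it to plenty: reverse → ytnelp; then shift: y+8=g, t+8=b, n+8=v, e+8=m, l+8=t, p+8=x.

gbvmtx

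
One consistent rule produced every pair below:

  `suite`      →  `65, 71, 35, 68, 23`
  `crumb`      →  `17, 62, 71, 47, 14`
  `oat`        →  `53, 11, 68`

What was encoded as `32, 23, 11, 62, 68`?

s(#19)→65 and u(#21)→71: differences scale by 3, so n = 3·pos + 8. With a=1..z=26, the number is 3·pos + 8.
Decoding 32, 23, 11, 62, 68: 32→(32−8)÷3=8=h, 23→(23−8)÷3=5=e, 11→(11−8)÷3=1=a, 62→(62−8)÷3=18=r, 68→(68−8)÷3=20=t.

heart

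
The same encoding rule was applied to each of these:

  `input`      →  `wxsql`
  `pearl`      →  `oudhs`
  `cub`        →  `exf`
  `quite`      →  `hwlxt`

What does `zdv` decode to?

The output letters match the input read backwards, each shifted +3: input reversed is tupni. Two steps: reverse the string, then apply a Caesar shift of +3.
Decoding zdv: shift back: z−3=w, d−3=a, v−3=s → was; then reverse → saw.

saw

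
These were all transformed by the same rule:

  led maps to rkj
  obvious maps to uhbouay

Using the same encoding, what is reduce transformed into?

xkjaik

Compare letters: l→r is +6, e→k is +6, d→j is +6 — a constant shift. Each letter is shifted forward by 6 in the alphabet (a Caesar shift of +6).
Applying it to reduce: r+6=x, e+6=k, d+6=j, u+6=a, c+6=i, e+6=k.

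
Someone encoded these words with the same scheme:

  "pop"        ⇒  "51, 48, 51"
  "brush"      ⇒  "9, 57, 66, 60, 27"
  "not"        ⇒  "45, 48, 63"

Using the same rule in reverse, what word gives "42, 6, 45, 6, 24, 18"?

manage

p(#16)→51 and o(#15)→48: differences scale by 3, so n = 3·pos + 3. The formula is n = 3×(alphabet index, a=1) + 3.
Reversing it on 42, 6, 45, 6, 24, 18: 42→(42−3)÷3=13=m, 6→(6−3)÷3=1=a, 45→(45−3)÷3=14=n, 6→(6−3)÷3=1=a, 24→(24−3)÷3=7=g, 18→(18−3)÷3=5=e.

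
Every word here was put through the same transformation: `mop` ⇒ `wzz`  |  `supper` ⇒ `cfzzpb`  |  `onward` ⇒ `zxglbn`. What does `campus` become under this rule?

mlwzfc

The shift depends on letter class: consonant m→w is +10, but vowel o→z is +11. The rule splits by letter class: vowels +11, consonants +10.
For campus: c(cons)+10=m, a(vowel)+11=l, m(cons)+10=w, p(cons)+10=z, u(vowel)+11=f, s(cons)+10=c.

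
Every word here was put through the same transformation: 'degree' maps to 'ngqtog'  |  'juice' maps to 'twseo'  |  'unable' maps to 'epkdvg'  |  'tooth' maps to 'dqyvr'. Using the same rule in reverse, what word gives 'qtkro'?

A repeating key of period 2 is used — shifts +10, +2 over and over.
Reversing it on qtkro: q−10=g, t−2=r, k−10=a, r−2=p, o−10=e.

grape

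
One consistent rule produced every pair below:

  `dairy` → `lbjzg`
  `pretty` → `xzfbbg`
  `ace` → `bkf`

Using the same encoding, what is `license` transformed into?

tjkfvaf

Vowels shift forward by 1 and consonants shift forward by 8.
For license: l(cons)+8=t, i(vowel)+1=j, c(cons)+8=k, e(vowel)+1=f, n(cons)+8=v, s(cons)+8=a, e(vowel)+1=f.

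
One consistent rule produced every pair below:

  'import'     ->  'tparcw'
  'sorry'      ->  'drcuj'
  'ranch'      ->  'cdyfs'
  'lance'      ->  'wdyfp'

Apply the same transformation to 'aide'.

lloh

Shifts by position in import: pos 0: i→t (+11), pos 1: m→p (+3), pos 2: p→a (+11), pos 3: o→r (+3) — repeating every 2. It's a Vigenère-style cipher with numeric key [11,3]: position i shifts by key[i mod 2].
Applying it to aide: a+11=l, i+3=l, d+11=o, e+3=h.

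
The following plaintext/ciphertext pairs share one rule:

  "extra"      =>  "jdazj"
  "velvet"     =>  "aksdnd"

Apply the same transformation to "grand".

Each letter shifts forward by (position + 5), i.e. 5, 6, 7, … — the shift grows by one for each successive letter.
For grand: g+5=l, r+6=x, a+7=h, n+8=v, d+9=m.

lxhvm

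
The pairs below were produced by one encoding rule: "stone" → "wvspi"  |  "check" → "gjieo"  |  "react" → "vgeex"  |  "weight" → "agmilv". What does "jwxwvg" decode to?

future

Shifts by position in stone: pos 0: s→w (+4), pos 1: t→v (+2), pos 2: o→s (+4), pos 3: n→p (+2) — repeating every 2. It's a Vigenère-style cipher with numeric key [4,2]: position i shifts by key[i mod 2].
Decoding jwxwvg: j−4=f, w−2=u, x−4=t, w−2=u, v−4=r, g−2=e.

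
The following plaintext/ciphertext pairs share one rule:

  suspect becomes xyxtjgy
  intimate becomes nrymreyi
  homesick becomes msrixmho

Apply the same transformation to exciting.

Shifts by position in suspect: pos 0: s→x (+5), pos 1: u→y (+4), pos 2: s→x (+5), pos 3: p→t (+4) — repeating every 2. A repeating key of period 2 is used — shifts +5, +4 over and over.
For exciting: e+5=j, x+4=b, c+5=h, i+4=m, t+5=y, i+4=m, n+5=s, g+4=k.

jbhmymsk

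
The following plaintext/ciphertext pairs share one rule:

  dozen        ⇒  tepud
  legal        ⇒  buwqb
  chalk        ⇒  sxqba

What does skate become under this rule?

This is a Caesar cipher with shift 16.
Applying it to skate: s+16=i, k+16=a, a+16=q, t+16=j, e+16=u.

iaqju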